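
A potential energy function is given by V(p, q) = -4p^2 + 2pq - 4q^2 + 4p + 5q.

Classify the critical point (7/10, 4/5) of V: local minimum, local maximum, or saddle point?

local maximum

The Hessian of V is constant: H = [[-8, 2], [2, -8]].
det(H) = (-8)·(-8) − 2² = 60.
det(H) > 0 and tr(H) = -16 < 0, so H is negative definite and the point is a local maximum.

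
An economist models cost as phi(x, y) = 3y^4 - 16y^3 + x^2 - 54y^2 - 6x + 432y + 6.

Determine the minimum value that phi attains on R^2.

-1110

phi(x,y) separates as P(x) + Q(y) + 6, so its minimum is min P + min Q + 6.
P'(x) = 2x - 6 vanishes at x ∈ {3}; Q'(y) = 12(y - 4)(y - 3)(y + 3) vanishes at y ∈ {-3, 3, 4}.
Local minima of P (where P''>0): P(3)=-9. Local minima of Q: Q(-3)=-1107, Q(4)=608.
So the global minimum of phi is P(3) + Q(-3) + 6 = -9 − 1107 + 6 = -1110, attained at (3, -3).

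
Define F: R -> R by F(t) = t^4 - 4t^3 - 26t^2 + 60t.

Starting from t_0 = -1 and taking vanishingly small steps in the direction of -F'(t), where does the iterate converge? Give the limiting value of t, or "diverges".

-3

F'(t) = 4(t - 5)(t - 1)(t + 3), so F'(-1) = 96.
Gradient descent moves in the -F' direction, i.e. t is decreasing.
The nearest critical point in that direction is t = -3, where F'' = 128 > 0 (a local minimum). The iterate converges there.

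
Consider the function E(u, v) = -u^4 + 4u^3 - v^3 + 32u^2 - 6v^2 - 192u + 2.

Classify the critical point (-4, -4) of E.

saddle point

The mixed partial ∂²E/∂u∂v is 0, so the Hessian at any point is diag(E_uu, E_vv) = diag(4(-3u^2 + 6u + 16), -6(v + 2)).
At (-4, -4): H = diag(-224, 12).
The eigenvalues have opposite signs, so H is indefinite: a saddle point.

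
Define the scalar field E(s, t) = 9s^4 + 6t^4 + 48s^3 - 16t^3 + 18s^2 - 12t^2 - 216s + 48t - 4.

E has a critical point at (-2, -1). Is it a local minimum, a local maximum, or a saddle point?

The mixed partial ∂²E/∂s∂t is 0, so the Hessian at any point is diag(E_ss, E_tt) = diag(36(3s^2 + 8s + 1), 24(3t^2 - 4t - 1)).
At (-2, -1): H = diag(-108, 144).
The eigenvalues have opposite signs, so H is indefinite: a saddle point.

saddle point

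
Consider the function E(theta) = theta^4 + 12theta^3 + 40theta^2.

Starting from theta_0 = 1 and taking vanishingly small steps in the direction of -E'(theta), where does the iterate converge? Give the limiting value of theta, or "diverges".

E'(theta) = 4theta(theta + 4)(theta + 5), so E'(1) = 120.
Gradient descent moves in the -E' direction, i.e. theta is decreasing.
The nearest critical point in that direction is theta = 0, where E'' = 80 > 0 (a local minimum). The iterate converges there.

0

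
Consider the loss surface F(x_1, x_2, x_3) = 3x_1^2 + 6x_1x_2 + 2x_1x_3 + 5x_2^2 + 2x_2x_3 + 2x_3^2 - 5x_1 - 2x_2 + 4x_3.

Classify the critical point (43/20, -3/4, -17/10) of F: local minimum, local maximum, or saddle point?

The Hessian is constant: H = [[6, 6, 2], [6, 10, 2], [2, 2, 4]].
Leading principal minors: Δ₁ = 6, Δ₂ = 24, Δ₃ = 80.
All leading minors are positive, so H is positive definite: a local minimum.

local minimum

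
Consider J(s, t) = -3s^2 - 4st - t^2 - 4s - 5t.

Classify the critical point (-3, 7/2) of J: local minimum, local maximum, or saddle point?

The Hessian of J is constant: H = [[-6, -4], [-4, -2]].
det(H) = (-6)·(-2) − (-4)² = -4.
Since det(H) < 0, H is indefinite and the critical point is a saddle point.

saddle point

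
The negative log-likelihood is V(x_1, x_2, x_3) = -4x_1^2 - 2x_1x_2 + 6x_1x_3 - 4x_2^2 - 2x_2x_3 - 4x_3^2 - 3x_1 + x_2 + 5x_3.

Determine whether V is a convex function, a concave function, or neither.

concave

V is quadratic, so its Hessian is the constant matrix H = [[-8, -2, 6], [-2, -8, -2], [6, -2, -8]].
Leading principal minors: -8, 60, -112.
Signs alternate −, +, − ⇒ H ≺ 0 ⇒ concave.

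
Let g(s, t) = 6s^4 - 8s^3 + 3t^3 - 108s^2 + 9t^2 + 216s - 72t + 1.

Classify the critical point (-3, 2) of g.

local minimum

The mixed partial ∂²g/∂s∂t is 0, so the Hessian at any point is diag(g_ss, g_tt) = diag(24(3s^2 - 2s - 9), 18(t + 1)).
At (-3, 2): H = diag(576, 54).
Both eigenvalues are positive, so H is positive definite: a local minimum.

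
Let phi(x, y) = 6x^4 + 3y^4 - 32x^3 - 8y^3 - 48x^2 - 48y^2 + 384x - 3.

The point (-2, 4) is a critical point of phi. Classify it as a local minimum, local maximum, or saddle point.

The mixed partial ∂²phi/∂x∂y is 0, so the Hessian at any point is diag(phi_xx, phi_yy) = diag(24(3x^2 - 8x - 4), 12(3y^2 - 4y - 8)).
At (-2, 4): H = diag(576, 288).
Both eigenvalues are positive, so H is positive definite: a local minimum.

local minimum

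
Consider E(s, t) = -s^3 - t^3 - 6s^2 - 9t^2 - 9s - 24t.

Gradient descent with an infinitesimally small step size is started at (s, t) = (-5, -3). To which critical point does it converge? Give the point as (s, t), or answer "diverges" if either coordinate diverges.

(-3, -4)

E is separable, so gradient descent decouples: s follows -∂E/∂s, t follows -∂E/∂t.
∂E/∂s = -3(s + 1)(s + 3); at s=-5 this is -24, so s increases.
∂E/∂t = -3(t + 2)(t + 4); at t=-3 this is 3, so t decreases.
s converges to its nearest critical value -3 (a local min of the s-part); t converges to -4. The iterate converges to (-3, -4).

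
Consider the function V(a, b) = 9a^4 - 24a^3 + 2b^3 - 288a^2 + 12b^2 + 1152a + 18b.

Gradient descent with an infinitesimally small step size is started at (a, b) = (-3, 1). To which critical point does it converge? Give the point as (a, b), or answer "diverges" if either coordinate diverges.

V is separable, so gradient descent decouples: a follows -∂V/∂a, b follows -∂V/∂b.
∂V/∂a = 36(a - 4)(a - 2)(a + 4); at a=-3 this is 1260, so a decreases.
∂V/∂b = 6(b + 1)(b + 3); at b=1 this is 48, so b decreases.
a converges to its nearest critical value -4 (a local min of the a-part); b converges to -1. The iterate converges to (-4, -1).

(-4, -1)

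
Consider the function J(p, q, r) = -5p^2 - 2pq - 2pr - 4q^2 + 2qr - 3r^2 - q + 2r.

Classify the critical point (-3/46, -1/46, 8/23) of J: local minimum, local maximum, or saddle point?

local maximum

The Hessian is constant: H = [[-10, -2, -2], [-2, -8, 2], [-2, 2, -6]].
Leading principal minors: Δ₁ = -10, Δ₂ = 76, Δ₃ = -368.
The minors alternate sign starting negative (−, +, −), so H is negative definite: a local maximum.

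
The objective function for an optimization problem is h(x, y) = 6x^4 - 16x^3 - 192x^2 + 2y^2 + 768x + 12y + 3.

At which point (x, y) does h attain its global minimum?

h(x,y) separates as P(x) + Q(y) + 3, so its minimum is min P + min Q + 3.
P'(x) = 24(x - 4)(x - 2)(x + 4) vanishes at x ∈ {-4, 2, 4}; Q'(y) = 4y + 12 vanishes at y ∈ {-3}.
Local minima of P (where P''>0): P(-4)=-3584, P(4)=512. Local minima of Q: Q(-3)=-18.
So the global minimum of h is P(-4) + Q(-3) + 3 = -3584 − 18 + 3 = -3599, attained at (-4, -3).

(-4, -3)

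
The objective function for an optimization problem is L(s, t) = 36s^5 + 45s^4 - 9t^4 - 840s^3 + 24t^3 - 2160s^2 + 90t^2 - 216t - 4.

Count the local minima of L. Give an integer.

L separates as a function of s plus a function of t, so ∇L=0 decouples.
∂L/∂s = 180s(s - 4)(s + 2)(s + 3) = 0 at s ∈ {-3, -2, 0, 4}; ∂L/∂t = -36(t - 3)(t - 1)(t + 2) = 0 at t ∈ {-2, 1, 3}.
The Hessian is diagonal: diag(L_ss, L_tt). Second derivatives: L_ss(-3)=-3780, L_ss(-2)=2160, L_ss(0)=-4320, L_ss(4)=30240; L_tt(-2)=-540, L_tt(1)=216, L_tt(3)=-360.
Local minima occur where both diagonal entries positive: (-2, 1), (4, 1). Count: 2.

2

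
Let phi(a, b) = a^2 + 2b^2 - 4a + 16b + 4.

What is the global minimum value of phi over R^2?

phi(a,b) separates as P(a) + Q(b) + 4, so its minimum is min P + min Q + 4.
P'(a) = 2a - 4 vanishes at a ∈ {2}; Q'(b) = 4b + 16 vanishes at b ∈ {-4}.
Local minima of P (where P''>0): P(2)=-4. Local minima of Q: Q(-4)=-32.
So the global minimum of phi is P(2) + Q(-4) + 4 = -4 − 32 + 4 = -32, attained at (2, -4).

-32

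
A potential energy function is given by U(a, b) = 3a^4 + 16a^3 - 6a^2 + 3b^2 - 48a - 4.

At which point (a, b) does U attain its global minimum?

U(a,b) separates as P(a) + Q(b) − 4, so its minimum is min P + min Q − 4.
P'(a) = 12(a - 1)(a + 1)(a + 4) vanishes at a ∈ {-4, -1, 1}; Q'(b) = 6b vanishes at b ∈ {0}.
Local minima of P (where P''>0): P(-4)=-160, P(1)=-35. Local minima of Q: Q(0)=0.
So the global minimum of U is P(-4) + Q(0) − 4 = -160 + 0 − 4 = -164, attained at (-4, 0).

(-4, 0)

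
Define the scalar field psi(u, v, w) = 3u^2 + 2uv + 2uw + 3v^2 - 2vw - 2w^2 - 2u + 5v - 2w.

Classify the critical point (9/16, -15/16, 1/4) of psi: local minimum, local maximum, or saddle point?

The Hessian is constant: H = [[6, 2, 2], [2, 6, -2], [2, -2, -4]].
Leading principal minors: Δ₁ = 6, Δ₂ = 32, Δ₃ = -192.
The minors fit neither the all-positive nor the alternating-sign pattern, so H is indefinite: a saddle point.

saddle point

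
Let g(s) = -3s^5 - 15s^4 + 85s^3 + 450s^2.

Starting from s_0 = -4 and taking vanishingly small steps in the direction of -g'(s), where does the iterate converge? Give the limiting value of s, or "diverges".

g'(s) = -15s(s - 4)(s + 3)(s + 5), so g'(-4) = 480.
Gradient descent moves in the -g' direction, i.e. s is decreasing.
The nearest critical point in that direction is s = -5, where g'' = 1350 > 0 (a local minimum). The iterate converges there.

-5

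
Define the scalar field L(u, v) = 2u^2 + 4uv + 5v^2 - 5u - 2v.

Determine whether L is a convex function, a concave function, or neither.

convex

L is quadratic, so its Hessian is the constant matrix H = [[4, 4], [4, 10]].
det(H) = 24, tr(H) = 14.
det(H) > 0 and tr(H) > 0, so H is positive definite everywhere: convex.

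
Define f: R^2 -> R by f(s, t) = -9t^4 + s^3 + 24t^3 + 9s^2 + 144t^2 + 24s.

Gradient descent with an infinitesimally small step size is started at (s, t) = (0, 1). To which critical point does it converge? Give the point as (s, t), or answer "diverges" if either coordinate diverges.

f is separable, so gradient descent decouples: s follows -∂f/∂s, t follows -∂f/∂t.
∂f/∂s = 3(s + 2)(s + 4); at s=0 this is 24, so s decreases.
∂f/∂t = -36t(t - 4)(t + 2); at t=1 this is 324, so t decreases.
s converges to its nearest critical value -2 (a local min of the s-part); t converges to 0. The iterate converges to (-2, 0).

(-2, 0)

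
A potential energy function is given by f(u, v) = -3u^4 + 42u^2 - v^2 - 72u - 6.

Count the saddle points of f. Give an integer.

f separates as a function of u plus a function of v, so ∇f=0 decouples.
∂f/∂u = -12(u - 2)(u - 1)(u + 3) = 0 at u ∈ {-3, 1, 2}; ∂f/∂v = -2v = 0 at v ∈ {0}.
The Hessian is diagonal: diag(f_uu, f_vv). Second derivatives: f_uu(-3)=-240, f_uu(1)=48, f_uu(2)=-60; f_vv(0)=-2.
Saddle points occur where the two diagonal entries have opposite signs: (1, 0). Count: 1.

1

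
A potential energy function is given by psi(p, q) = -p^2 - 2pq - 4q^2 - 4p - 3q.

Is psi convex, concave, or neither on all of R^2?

psi is quadratic, so its Hessian is the constant matrix H = [[-2, -2], [-2, -8]].
det(H) = 12, tr(H) = -10.
det(H) > 0 and tr(H) < 0, so H is negative definite everywhere: concave.

concave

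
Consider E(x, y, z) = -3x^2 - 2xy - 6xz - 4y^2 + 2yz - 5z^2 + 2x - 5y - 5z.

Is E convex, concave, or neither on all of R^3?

concave

E is quadratic, so its Hessian is the constant matrix H = [[-6, -2, -6], [-2, -8, 2], [-6, 2, -10]].
Leading principal minors: -6, 44, -80.
Signs alternate −, +, − ⇒ H ≺ 0 ⇒ concave.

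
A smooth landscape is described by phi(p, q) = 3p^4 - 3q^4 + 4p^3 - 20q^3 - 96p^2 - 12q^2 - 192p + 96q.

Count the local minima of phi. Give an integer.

phi separates as a function of p plus a function of q, so ∇phi=0 decouples.
∂phi/∂p = 12(p - 4)(p + 1)(p + 4) = 0 at p ∈ {-4, -1, 4}; ∂phi/∂q = -12(q - 1)(q + 2)(q + 4) = 0 at q ∈ {-4, -2, 1}.
The Hessian is diagonal: diag(phi_pp, phi_qq). Second derivatives: phi_pp(-4)=288, phi_pp(-1)=-180, phi_pp(4)=480; phi_qq(-4)=-120, phi_qq(-2)=72, phi_qq(1)=-180.
Local minima occur where both diagonal entries positive: (-4, -2), (4, -2). Count: 2.

2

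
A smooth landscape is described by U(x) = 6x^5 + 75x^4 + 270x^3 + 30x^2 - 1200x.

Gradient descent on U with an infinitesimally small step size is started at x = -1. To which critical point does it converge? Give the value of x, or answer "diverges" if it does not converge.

U'(x) = 30(x - 1)(x + 2)(x + 4)(x + 5), so U'(-1) = -720.
Gradient descent moves in the -U' direction, i.e. x is increasing.
The nearest critical point in that direction is x = 1, where U'' = 2700 > 0 (a local minimum). The iterate converges there.

1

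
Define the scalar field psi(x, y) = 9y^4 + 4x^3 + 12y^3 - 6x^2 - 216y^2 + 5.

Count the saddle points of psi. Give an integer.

psi separates as a function of x plus a function of y, so ∇psi=0 decouples.
∂psi/∂x = 12x(x - 1) = 0 at x ∈ {0, 1}; ∂psi/∂y = 36y(y - 3)(y + 4) = 0 at y ∈ {-4, 0, 3}.
The Hessian is diagonal: diag(psi_xx, psi_yy). Second derivatives: psi_xx(0)=-12, psi_xx(1)=12; psi_yy(-4)=1008, psi_yy(0)=-432, psi_yy(3)=756.
Saddle points occur where the two diagonal entries have opposite signs: (0, -4), (0, 3), (1, 0). Count: 3.

3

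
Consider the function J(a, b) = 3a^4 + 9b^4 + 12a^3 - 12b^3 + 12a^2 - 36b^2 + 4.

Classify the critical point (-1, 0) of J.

local maximum

The mixed partial ∂²J/∂a∂b is 0, so the Hessian at any point is diag(J_aa, J_bb) = diag(12(3a^2 + 6a + 2), 36(3b^2 - 2b - 2)).
At (-1, 0): H = diag(-12, -72).
Both eigenvalues are negative, so H is negative definite: a local maximum.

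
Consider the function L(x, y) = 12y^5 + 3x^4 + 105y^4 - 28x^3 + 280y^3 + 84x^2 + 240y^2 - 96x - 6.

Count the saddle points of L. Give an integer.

6

L separates as a function of x plus a function of y, so ∇L=0 decouples.
∂L/∂x = 12(x - 4)(x - 2)(x - 1) = 0 at x ∈ {1, 2, 4}; ∂L/∂y = 60y(y + 1)(y + 2)(y + 4) = 0 at y ∈ {-4, -2, -1, 0}.
The Hessian is diagonal: diag(L_xx, L_yy). Second derivatives: L_xx(1)=36, L_xx(2)=-24, L_xx(4)=72; L_yy(-4)=-1440, L_yy(-2)=240, L_yy(-1)=-180, L_yy(0)=480.
Saddle points occur where the two diagonal entries have opposite signs: (1, -4), (1, -1), (2, -2), (2, 0), (4, -4), (4, -1). Count: 6.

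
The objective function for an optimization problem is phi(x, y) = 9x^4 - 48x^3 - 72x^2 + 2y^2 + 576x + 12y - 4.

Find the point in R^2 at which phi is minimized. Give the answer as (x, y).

phi(x,y) separates as P(x) + Q(y) − 4, so its minimum is min P + min Q − 4.
P'(x) = 36(x - 4)(x - 2)(x + 2) vanishes at x ∈ {-2, 2, 4}; Q'(y) = 4y + 12 vanishes at y ∈ {-3}.
Local minima of P (where P''>0): P(-2)=-912, P(4)=384. Local minima of Q: Q(-3)=-18.
So the global minimum of phi is P(-2) + Q(-3) − 4 = -912 − 18 − 4 = -934, attained at (-2, -3).

(-2, -3)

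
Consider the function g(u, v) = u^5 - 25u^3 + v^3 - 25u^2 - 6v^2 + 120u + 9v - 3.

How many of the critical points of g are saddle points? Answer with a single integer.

g separates as a function of u plus a function of v, so ∇g=0 decouples.
∂g/∂u = 5(u - 4)(u - 1)(u + 2)(u + 3) = 0 at u ∈ {-3, -2, 1, 4}; ∂g/∂v = 3(v - 3)(v - 1) = 0 at v ∈ {1, 3}.
The Hessian is diagonal: diag(g_uu, g_vv). Second derivatives: g_uu(-3)=-140, g_uu(-2)=90, g_uu(1)=-180, g_uu(4)=630; g_vv(1)=-6, g_vv(3)=6.
Saddle points occur where the two diagonal entries have opposite signs: (-3, 3), (-2, 1), (1, 3), (4, 1). Count: 4.

4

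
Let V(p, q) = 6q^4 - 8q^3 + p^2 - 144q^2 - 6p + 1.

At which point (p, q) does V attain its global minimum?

(3, 4)

V(p,q) separates as A(p) + B(q) + 1, so its minimum is min A + min B + 1.
A'(p) = 2p - 6 vanishes at p ∈ {3}; B'(q) = 24q(q - 4)(q + 3) vanishes at q ∈ {-3, 0, 4}.
Local minima of A (where A''>0): A(3)=-9. Local minima of B: B(-3)=-594, B(4)=-1280.
So the global minimum of V is A(3) + B(4) + 1 = -9 − 1280 + 1 = -1288, attained at (3, 4).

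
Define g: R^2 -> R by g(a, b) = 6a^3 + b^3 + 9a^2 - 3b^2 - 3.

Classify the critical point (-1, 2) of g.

The mixed partial ∂²g/∂a∂b is 0, so the Hessian at any point is diag(g_aa, g_bb) = diag(18(2a + 1), 6(b - 1)).
At (-1, 2): H = diag(-18, 6).
The eigenvalues have opposite signs, so H is indefinite: a saddle point.

saddle point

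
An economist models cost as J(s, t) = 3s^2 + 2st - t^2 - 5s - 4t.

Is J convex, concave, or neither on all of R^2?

J is quadratic, so its Hessian is the constant matrix H = [[6, 2], [2, -2]].
det(H) = -16, tr(H) = 4.
det(H) < 0, so H is indefinite: neither convex nor concave.

neither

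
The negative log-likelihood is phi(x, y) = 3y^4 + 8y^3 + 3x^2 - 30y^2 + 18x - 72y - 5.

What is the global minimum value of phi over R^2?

-184

phi(x,y) separates as P(x) + Q(y) − 5, so its minimum is min P + min Q − 5.
P'(x) = 6x + 18 vanishes at x ∈ {-3}; Q'(y) = 12(y - 2)(y + 1)(y + 3) vanishes at y ∈ {-3, -1, 2}.
Local minima of P (where P''>0): P(-3)=-27. Local minima of Q: Q(-3)=-27, Q(2)=-152.
So the global minimum of phi is P(-3) + Q(2) − 5 = -27 − 152 − 5 = -184, attained at (-3, 2).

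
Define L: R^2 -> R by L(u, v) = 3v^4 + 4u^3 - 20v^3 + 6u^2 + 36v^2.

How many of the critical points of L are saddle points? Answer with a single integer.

3

L separates as a function of u plus a function of v, so ∇L=0 decouples.
∂L/∂u = 12u(u + 1) = 0 at u ∈ {-1, 0}; ∂L/∂v = 12v(v - 3)(v - 2) = 0 at v ∈ {0, 2, 3}.
The Hessian is diagonal: diag(L_uu, L_vv). Second derivatives: L_uu(-1)=-12, L_uu(0)=12; L_vv(0)=72, L_vv(2)=-24, L_vv(3)=36.
Saddle points occur where the two diagonal entries have opposite signs: (-1, 0), (-1, 3), (0, 2). Count: 3.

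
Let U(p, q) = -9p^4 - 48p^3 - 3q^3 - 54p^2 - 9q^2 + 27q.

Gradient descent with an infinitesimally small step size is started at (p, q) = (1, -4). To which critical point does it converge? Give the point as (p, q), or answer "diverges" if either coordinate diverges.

diverges

U is separable, so gradient descent decouples: p follows -∂U/∂p, q follows -∂U/∂q.
∂U/∂p = -36p(p + 1)(p + 3); at p=1 this is -288, so p increases.
∂U/∂q = -9(q - 1)(q + 3); at q=-4 this is -45, so q increases.
The p-coordinate has no critical point in that direction and runs off to infinity.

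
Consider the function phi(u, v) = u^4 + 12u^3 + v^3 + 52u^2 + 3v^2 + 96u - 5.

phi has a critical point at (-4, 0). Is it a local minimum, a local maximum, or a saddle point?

The mixed partial ∂²phi/∂u∂v is 0, so the Hessian at any point is diag(phi_uu, phi_vv) = diag(4(3u^2 + 18u + 26), 6(v + 1)).
At (-4, 0): H = diag(8, 6).
Both eigenvalues are positive, so H is positive definite: a local minimum.

local minimum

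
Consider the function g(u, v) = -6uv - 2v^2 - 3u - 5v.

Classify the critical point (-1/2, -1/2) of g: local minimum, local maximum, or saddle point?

The Hessian of g is constant: H = [[0, -6], [-6, -4]].
det(H) = 0·(-4) − (-6)² = -36.
Since det(H) < 0, H is indefinite and the critical point is a saddle point.

saddle point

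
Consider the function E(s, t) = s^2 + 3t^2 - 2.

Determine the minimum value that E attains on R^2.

E(s,t) separates as P(s) + Q(t) − 2, so its minimum is min P + min Q − 2.
P'(s) = 2s vanishes at s ∈ {0}; Q'(t) = 6t vanishes at t ∈ {0}.
Local minima of P (where P''>0): P(0)=0. Local minima of Q: Q(0)=0.
So the global minimum of E is P(0) + Q(0) − 2 = 0 + 0 − 2 = -2, attained at (0, 0).

-2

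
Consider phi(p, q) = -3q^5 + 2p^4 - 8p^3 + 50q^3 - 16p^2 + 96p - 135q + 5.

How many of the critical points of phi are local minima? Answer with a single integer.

4

phi separates as a function of p plus a function of q, so ∇phi=0 decouples.
∂phi/∂p = 8(p - 3)(p - 2)(p + 2) = 0 at p ∈ {-2, 2, 3}; ∂phi/∂q = -15(q - 3)(q - 1)(q + 1)(q + 3) = 0 at q ∈ {-3, -1, 1, 3}.
The Hessian is diagonal: diag(phi_pp, phi_qq). Second derivatives: phi_pp(-2)=160, phi_pp(2)=-32, phi_pp(3)=40; phi_qq(-3)=720, phi_qq(-1)=-240, phi_qq(1)=240, phi_qq(3)=-720.
Local minima occur where both diagonal entries positive: (-2, -3), (-2, 1), (3, -3), (3, 1). Count: 4.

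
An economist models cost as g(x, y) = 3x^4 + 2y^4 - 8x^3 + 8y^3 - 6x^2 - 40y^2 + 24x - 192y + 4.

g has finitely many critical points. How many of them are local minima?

g separates as a function of x plus a function of y, so ∇g=0 decouples.
∂g/∂x = 12(x - 2)(x - 1)(x + 1) = 0 at x ∈ {-1, 1, 2}; ∂g/∂y = 8(y - 3)(y + 2)(y + 4) = 0 at y ∈ {-4, -2, 3}.
The Hessian is diagonal: diag(g_xx, g_yy). Second derivatives: g_xx(-1)=72, g_xx(1)=-24, g_xx(2)=36; g_yy(-4)=112, g_yy(-2)=-80, g_yy(3)=280.
Local minima occur where both diagonal entries positive: (-1, -4), (-1, 3), (2, -4), (2, 3). Count: 4.

4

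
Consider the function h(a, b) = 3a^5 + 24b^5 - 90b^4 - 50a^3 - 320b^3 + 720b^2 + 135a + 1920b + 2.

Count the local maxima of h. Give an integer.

h separates as a function of a plus a function of b, so ∇h=0 decouples.
∂h/∂a = 15(a - 3)(a - 1)(a + 1)(a + 3) = 0 at a ∈ {-3, -1, 1, 3}; ∂h/∂b = 120(b - 4)(b - 2)(b + 1)(b + 2) = 0 at b ∈ {-2, -1, 2, 4}.
The Hessian is diagonal: diag(h_aa, h_bb). Second derivatives: h_aa(-3)=-720, h_aa(-1)=240, h_aa(1)=-240, h_aa(3)=720; h_bb(-2)=-2880, h_bb(-1)=1800, h_bb(2)=-2880, h_bb(4)=7200.
Local maxima occur where both diagonal entries negative: (-3, -2), (-3, 2), (1, -2), (1, 2). Count: 4.

4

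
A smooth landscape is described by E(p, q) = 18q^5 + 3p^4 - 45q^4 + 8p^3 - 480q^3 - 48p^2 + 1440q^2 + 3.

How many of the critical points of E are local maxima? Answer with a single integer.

2

E separates as a function of p plus a function of q, so ∇E=0 decouples.
∂E/∂p = 12p(p - 2)(p + 4) = 0 at p ∈ {-4, 0, 2}; ∂E/∂q = 90q(q - 4)(q - 2)(q + 4) = 0 at q ∈ {-4, 0, 2, 4}.
The Hessian is diagonal: diag(E_pp, E_qq). Second derivatives: E_pp(-4)=288, E_pp(0)=-96, E_pp(2)=144; E_qq(-4)=-17280, E_qq(0)=2880, E_qq(2)=-2160, E_qq(4)=5760.
Local maxima occur where both diagonal entries negative: (0, -4), (0, 2). Count: 2.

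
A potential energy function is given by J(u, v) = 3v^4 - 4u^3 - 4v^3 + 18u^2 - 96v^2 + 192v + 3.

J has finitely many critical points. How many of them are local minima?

2

J separates as a function of u plus a function of v, so ∇J=0 decouples.
∂J/∂u = -12u(u - 3) = 0 at u ∈ {0, 3}; ∂J/∂v = 12(v - 4)(v - 1)(v + 4) = 0 at v ∈ {-4, 1, 4}.
The Hessian is diagonal: diag(J_uu, J_vv). Second derivatives: J_uu(0)=36, J_uu(3)=-36; J_vv(-4)=480, J_vv(1)=-180, J_vv(4)=288.
Local minima occur where both diagonal entries positive: (0, -4), (0, 4). Count: 2.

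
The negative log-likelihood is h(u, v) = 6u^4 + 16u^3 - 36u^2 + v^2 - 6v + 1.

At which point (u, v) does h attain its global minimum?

h(u,v) separates as P(u) + Q(v) + 1, so its minimum is min P + min Q + 1.
P'(u) = 24u(u - 1)(u + 3) vanishes at u ∈ {-3, 0, 1}; Q'(v) = 2v - 6 vanishes at v ∈ {3}.
Local minima of P (where P''>0): P(-3)=-270, P(1)=-14. Local minima of Q: Q(3)=-9.
So the global minimum of h is P(-3) + Q(3) + 1 = -270 − 9 + 1 = -278, attained at (-3, 3).

(-3, 3)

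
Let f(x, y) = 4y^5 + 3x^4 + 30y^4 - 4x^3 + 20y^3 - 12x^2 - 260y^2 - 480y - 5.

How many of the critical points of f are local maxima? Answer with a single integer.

f separates as a function of x plus a function of y, so ∇f=0 decouples.
∂f/∂x = 12x(x - 2)(x + 1) = 0 at x ∈ {-1, 0, 2}; ∂f/∂y = 20(y - 2)(y + 1)(y + 3)(y + 4) = 0 at y ∈ {-4, -3, -1, 2}.
The Hessian is diagonal: diag(f_xx, f_yy). Second derivatives: f_xx(-1)=36, f_xx(0)=-24, f_xx(2)=72; f_yy(-4)=-360, f_yy(-3)=200, f_yy(-1)=-360, f_yy(2)=1800.
Local maxima occur where both diagonal entries negative: (0, -4), (0, -1). Count: 2.

2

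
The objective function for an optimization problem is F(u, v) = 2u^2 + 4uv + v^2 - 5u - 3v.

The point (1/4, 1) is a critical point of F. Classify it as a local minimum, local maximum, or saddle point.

saddle point

The Hessian of F is constant: H = [[4, 4], [4, 2]].
det(H) = 4·2 − 4² = -8.
Since det(H) < 0, H is indefinite and the critical point is a saddle point.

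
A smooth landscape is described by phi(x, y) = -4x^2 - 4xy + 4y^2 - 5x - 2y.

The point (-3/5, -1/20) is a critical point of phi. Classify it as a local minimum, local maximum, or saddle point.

saddle point

The Hessian of phi is constant: H = [[-8, -4], [-4, 8]].
det(H) = (-8)·8 − (-4)² = -80.
Since det(H) < 0, H is indefinite and the critical point is a saddle point.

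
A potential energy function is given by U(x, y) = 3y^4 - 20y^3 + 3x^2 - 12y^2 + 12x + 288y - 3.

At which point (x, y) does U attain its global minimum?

(-2, -2)

U(x,y) separates as P(x) + Q(y) − 3, so its minimum is min P + min Q − 3.
P'(x) = 6x + 12 vanishes at x ∈ {-2}; Q'(y) = 12(y - 4)(y - 3)(y + 2) vanishes at y ∈ {-2, 3, 4}.
Local minima of P (where P''>0): P(-2)=-12. Local minima of Q: Q(-2)=-416, Q(4)=448.
So the global minimum of U is P(-2) + Q(-2) − 3 = -12 − 416 − 3 = -431, attained at (-2, -2).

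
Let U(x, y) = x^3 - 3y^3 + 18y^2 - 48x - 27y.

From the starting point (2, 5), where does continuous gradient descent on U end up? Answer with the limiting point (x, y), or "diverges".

diverges

U is separable, so gradient descent decouples: x follows -∂U/∂x, y follows -∂U/∂y.
∂U/∂x = 3(x - 4)(x + 4); at x=2 this is -36, so x increases.
∂U/∂y = -9(y - 3)(y - 1); at y=5 this is -72, so y increases.
The y-coordinate has no critical point in that direction and runs off to infinity.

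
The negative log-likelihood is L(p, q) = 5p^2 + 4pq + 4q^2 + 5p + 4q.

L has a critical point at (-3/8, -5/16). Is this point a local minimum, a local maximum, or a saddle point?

local minimum

The Hessian of L is constant: H = [[10, 4], [4, 8]].
det(H) = 10·8 − 4² = 64.
det(H) > 0 and tr(H) = 18 > 0, so H is positive definite and the point is a local minimum.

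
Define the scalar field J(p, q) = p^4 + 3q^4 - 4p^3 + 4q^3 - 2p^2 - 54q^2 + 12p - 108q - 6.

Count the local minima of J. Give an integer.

4

J separates as a function of p plus a function of q, so ∇J=0 decouples.
∂J/∂p = 4(p - 3)(p - 1)(p + 1) = 0 at p ∈ {-1, 1, 3}; ∂J/∂q = 12(q - 3)(q + 1)(q + 3) = 0 at q ∈ {-3, -1, 3}.
The Hessian is diagonal: diag(J_pp, J_qq). Second derivatives: J_pp(-1)=32, J_pp(1)=-16, J_pp(3)=32; J_qq(-3)=144, J_qq(-1)=-96, J_qq(3)=288.
Local minima occur where both diagonal entries positive: (-1, -3), (-1, 3), (3, -3), (3, 3). Count: 4.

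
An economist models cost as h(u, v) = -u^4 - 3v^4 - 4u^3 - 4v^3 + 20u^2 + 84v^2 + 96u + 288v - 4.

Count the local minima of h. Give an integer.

h separates as a function of u plus a function of v, so ∇h=0 decouples.
∂h/∂u = -4(u - 3)(u + 2)(u + 4) = 0 at u ∈ {-4, -2, 3}; ∂h/∂v = -12(v - 4)(v + 2)(v + 3) = 0 at v ∈ {-3, -2, 4}.
The Hessian is diagonal: diag(h_uu, h_vv). Second derivatives: h_uu(-4)=-56, h_uu(-2)=40, h_uu(3)=-140; h_vv(-3)=-84, h_vv(-2)=72, h_vv(4)=-504.
Local minima occur where both diagonal entries positive: (-2, -2). Count: 1.

1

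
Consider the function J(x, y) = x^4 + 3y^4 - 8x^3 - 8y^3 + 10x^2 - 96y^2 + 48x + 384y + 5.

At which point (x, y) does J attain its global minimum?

(-1, -4)

J(x,y) separates as P(x) + Q(y) + 5, so its minimum is min P + min Q + 5.
P'(x) = 4(x - 4)(x - 3)(x + 1) vanishes at x ∈ {-1, 3, 4}; Q'(y) = 12(y - 4)(y - 2)(y + 4) vanishes at y ∈ {-4, 2, 4}.
Local minima of P (where P''>0): P(-1)=-29, P(4)=96. Local minima of Q: Q(-4)=-1792, Q(4)=256.
So the global minimum of J is P(-1) + Q(-4) + 5 = -29 − 1792 + 5 = -1816, attained at (-1, -4).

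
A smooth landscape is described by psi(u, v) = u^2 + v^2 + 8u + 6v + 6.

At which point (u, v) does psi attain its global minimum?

(-4, -3)

psi(u,v) separates as P(u) + Q(v) + 6, so its minimum is min P + min Q + 6.
P'(u) = 2u + 8 vanishes at u ∈ {-4}; Q'(v) = 2v + 6 vanishes at v ∈ {-3}.
Local minima of P (where P''>0): P(-4)=-16. Local minima of Q: Q(-3)=-9.
So the global minimum of psi is P(-4) + Q(-3) + 6 = -16 − 9 + 6 = -19, attained at (-4, -3).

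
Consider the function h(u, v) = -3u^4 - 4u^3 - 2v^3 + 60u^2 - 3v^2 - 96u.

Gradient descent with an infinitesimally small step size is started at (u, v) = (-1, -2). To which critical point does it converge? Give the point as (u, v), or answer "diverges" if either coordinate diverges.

(1, -1)

h is separable, so gradient descent decouples: u follows -∂h/∂u, v follows -∂h/∂v.
∂h/∂u = -12(u - 2)(u - 1)(u + 4); at u=-1 this is -216, so u increases.
∂h/∂v = -6v(v + 1); at v=-2 this is -12, so v increases.
u converges to its nearest critical value 1 (a local min of the u-part); v converges to -1. The iterate converges to (1, -1).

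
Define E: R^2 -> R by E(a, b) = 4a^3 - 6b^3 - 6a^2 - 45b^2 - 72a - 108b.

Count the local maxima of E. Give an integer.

E separates as a function of a plus a function of b, so ∇E=0 decouples.
∂E/∂a = 12(a - 3)(a + 2) = 0 at a ∈ {-2, 3}; ∂E/∂b = -18(b + 2)(b + 3) = 0 at b ∈ {-3, -2}.
The Hessian is diagonal: diag(E_aa, E_bb). Second derivatives: E_aa(-2)=-60, E_aa(3)=60; E_bb(-3)=18, E_bb(-2)=-18.
Local maxima occur where both diagonal entries negative: (-2, -2). Count: 1.

1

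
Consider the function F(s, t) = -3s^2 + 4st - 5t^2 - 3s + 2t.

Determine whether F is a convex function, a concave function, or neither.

concave

F is quadratic, so its Hessian is the constant matrix H = [[-6, 4], [4, -10]].
det(H) = 44, tr(H) = -16.
det(H) > 0 and tr(H) < 0, so H is negative definite everywhere: concave.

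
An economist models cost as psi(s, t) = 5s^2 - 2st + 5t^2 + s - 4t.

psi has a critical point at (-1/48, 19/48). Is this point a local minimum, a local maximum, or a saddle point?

local minimum

The Hessian of psi is constant: H = [[10, -2], [-2, 10]].
det(H) = 10·10 − (-2)² = 96.
det(H) > 0 and tr(H) = 20 > 0, so H is positive definite and the point is a local minimum.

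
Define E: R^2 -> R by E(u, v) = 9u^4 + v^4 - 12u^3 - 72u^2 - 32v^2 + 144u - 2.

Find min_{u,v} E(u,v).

-594

E(u,v) separates as P(u) + Q(v) − 2, so its minimum is min P + min Q − 2.
P'(u) = 36(u - 2)(u - 1)(u + 2) vanishes at u ∈ {-2, 1, 2}; Q'(v) = 4v(v - 4)(v + 4) vanishes at v ∈ {-4, 0, 4}.
Local minima of P (where P''>0): P(-2)=-336, P(2)=48. Local minima of Q: Q(-4)=-256, Q(4)=-256.
So the global minimum of E is P(-2) + Q(-4) − 2 = -336 − 256 − 2 = -594, attained at (-2, -4).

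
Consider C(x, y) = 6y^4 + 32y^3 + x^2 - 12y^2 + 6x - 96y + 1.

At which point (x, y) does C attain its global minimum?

(-3, -4)

C(x,y) separates as P(x) + Q(y) + 1, so its minimum is min P + min Q + 1.
P'(x) = 2x + 6 vanishes at x ∈ {-3}; Q'(y) = 24(y - 1)(y + 1)(y + 4) vanishes at y ∈ {-4, -1, 1}.
Local minima of P (where P''>0): P(-3)=-9. Local minima of Q: Q(-4)=-320, Q(1)=-70.
So the global minimum of C is P(-3) + Q(-4) + 1 = -9 − 320 + 1 = -328, attained at (-3, -4).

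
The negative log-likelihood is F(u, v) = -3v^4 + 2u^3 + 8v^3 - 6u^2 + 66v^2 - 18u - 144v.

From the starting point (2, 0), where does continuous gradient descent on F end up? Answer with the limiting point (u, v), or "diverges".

(3, 1)

F is separable, so gradient descent decouples: u follows -∂F/∂u, v follows -∂F/∂v.
∂F/∂u = 6(u - 3)(u + 1); at u=2 this is -18, so u increases.
∂F/∂v = -12(v - 4)(v - 1)(v + 3); at v=0 this is -144, so v increases.
u converges to its nearest critical value 3 (a local min of the u-part); v converges to 1. The iterate converges to (3, 1).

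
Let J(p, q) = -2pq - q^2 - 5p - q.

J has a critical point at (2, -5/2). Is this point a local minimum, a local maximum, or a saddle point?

saddle point

The Hessian of J is constant: H = [[0, -2], [-2, -2]].
det(H) = 0·(-2) − (-2)² = -4.
Since det(H) < 0, H is indefinite and the critical point is a saddle point.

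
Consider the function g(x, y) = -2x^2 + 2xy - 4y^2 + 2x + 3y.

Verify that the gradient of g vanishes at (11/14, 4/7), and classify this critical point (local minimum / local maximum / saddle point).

∇g = (-4x + 2y + 2, 2x - 8y + 3); substituting (11/14, 4/7) gives ∇g = (0, 0), so (11/14, 4/7) is indeed a critical point.
The Hessian of g is constant: H = [[-4, 2], [2, -8]].
det(H) = (-4)·(-8) − 2² = 28.
det(H) > 0 and tr(H) = -12 < 0, so H is negative definite and the point is a local maximum.

local maximum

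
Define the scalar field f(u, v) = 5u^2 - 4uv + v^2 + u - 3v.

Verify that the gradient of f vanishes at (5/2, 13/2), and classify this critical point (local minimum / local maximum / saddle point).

∇f = (10u - 4v + 1, -4u + 2v - 3); substituting (5/2, 13/2) gives ∇f = (0, 0), so (5/2, 13/2) is indeed a critical point.
The Hessian of f is constant: H = [[10, -4], [-4, 2]].
det(H) = 10·2 − (-4)² = 4.
det(H) > 0 and tr(H) = 12 > 0, so H is positive definite and the point is a local minimum.

local minimum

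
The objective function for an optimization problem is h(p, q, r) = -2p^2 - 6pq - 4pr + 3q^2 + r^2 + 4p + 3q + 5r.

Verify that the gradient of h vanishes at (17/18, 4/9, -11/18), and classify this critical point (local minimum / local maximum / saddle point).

saddle point

∇h = (-4p - 6q - 4r + 4, -6p + 6q + 3, -4p + 2r + 5); substituting (17/18, 4/9, -11/18) gives ∇h = (0, 0, 0), so (17/18, 4/9, -11/18) is indeed a critical point.
The Hessian is constant: H = [[-4, -6, -4], [-6, 6, 0], [-4, 0, 2]].
Leading principal minors: Δ₁ = -4, Δ₂ = -60, Δ₃ = -216.
The minors fit neither the all-positive nor the alternating-sign pattern, so H is indefinite: a saddle point.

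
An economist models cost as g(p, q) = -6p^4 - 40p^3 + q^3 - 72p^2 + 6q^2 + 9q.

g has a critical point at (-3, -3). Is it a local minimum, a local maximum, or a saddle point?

The mixed partial ∂²g/∂p∂q is 0, so the Hessian at any point is diag(g_pp, g_qq) = diag(-24(3p^2 + 10p + 6), 6(q + 2)).
At (-3, -3): H = diag(-72, -6).
Both eigenvalues are negative, so H is negative definite: a local maximum.

local maximum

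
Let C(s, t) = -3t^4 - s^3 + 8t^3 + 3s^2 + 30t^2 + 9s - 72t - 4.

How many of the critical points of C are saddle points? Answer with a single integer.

C separates as a function of s plus a function of t, so ∇C=0 decouples.
∂C/∂s = -3(s - 3)(s + 1) = 0 at s ∈ {-1, 3}; ∂C/∂t = -12(t - 3)(t - 1)(t + 2) = 0 at t ∈ {-2, 1, 3}.
The Hessian is diagonal: diag(C_ss, C_tt). Second derivatives: C_ss(-1)=12, C_ss(3)=-12; C_tt(-2)=-180, C_tt(1)=72, C_tt(3)=-120.
Saddle points occur where the two diagonal entries have opposite signs: (-1, -2), (-1, 3), (3, 1). Count: 3.

3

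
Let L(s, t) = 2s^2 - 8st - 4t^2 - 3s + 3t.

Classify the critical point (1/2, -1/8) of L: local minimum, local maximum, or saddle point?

The Hessian of L is constant: H = [[4, -8], [-8, -8]].
det(H) = 4·(-8) − (-8)² = -96.
Since det(H) < 0, H is indefinite and the critical point is a saddle point.

saddle point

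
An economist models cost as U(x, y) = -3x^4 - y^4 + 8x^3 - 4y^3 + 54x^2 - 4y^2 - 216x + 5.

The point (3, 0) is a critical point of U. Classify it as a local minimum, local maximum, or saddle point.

local maximum

The mixed partial ∂²U/∂x∂y is 0, so the Hessian at any point is diag(U_xx, U_yy) = diag(12(-3x^2 + 4x + 9), -4(3y^2 + 6y + 2)).
At (3, 0): H = diag(-72, -8).
Both eigenvalues are negative, so H is negative definite: a local maximum.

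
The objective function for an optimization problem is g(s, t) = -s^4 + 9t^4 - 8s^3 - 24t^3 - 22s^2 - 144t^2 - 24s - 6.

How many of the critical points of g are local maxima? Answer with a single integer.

g separates as a function of s plus a function of t, so ∇g=0 decouples.
∂g/∂s = -4(s + 1)(s + 2)(s + 3) = 0 at s ∈ {-3, -2, -1}; ∂g/∂t = 36t(t - 4)(t + 2) = 0 at t ∈ {-2, 0, 4}.
The Hessian is diagonal: diag(g_ss, g_tt). Second derivatives: g_ss(-3)=-8, g_ss(-2)=4, g_ss(-1)=-8; g_tt(-2)=432, g_tt(0)=-288, g_tt(4)=864.
Local maxima occur where both diagonal entries negative: (-3, 0), (-1, 0). Count: 2.

2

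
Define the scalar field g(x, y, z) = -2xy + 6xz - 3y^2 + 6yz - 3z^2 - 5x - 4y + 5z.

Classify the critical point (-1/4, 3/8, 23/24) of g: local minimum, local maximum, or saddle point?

The Hessian is constant: H = [[0, -2, 6], [-2, -6, 6], [6, 6, -6]].
Leading principal minors: Δ₁ = 0, Δ₂ = -4, Δ₃ = 96.
The minors fit neither the all-positive nor the alternating-sign pattern, so H is indefinite: a saddle point.

saddle point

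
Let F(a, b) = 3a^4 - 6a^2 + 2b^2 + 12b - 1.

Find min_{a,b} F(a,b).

-22

F(a,b) separates as P(a) + Q(b) − 1, so its minimum is min P + min Q − 1.
P'(a) = 12a(a - 1)(a + 1) vanishes at a ∈ {-1, 0, 1}; Q'(b) = 4b + 12 vanishes at b ∈ {-3}.
Local minima of P (where P''>0): P(-1)=-3, P(1)=-3. Local minima of Q: Q(-3)=-18.
So the global minimum of F is P(-1) + Q(-3) − 1 = -3 − 18 − 1 = -22, attained at (-1, -3).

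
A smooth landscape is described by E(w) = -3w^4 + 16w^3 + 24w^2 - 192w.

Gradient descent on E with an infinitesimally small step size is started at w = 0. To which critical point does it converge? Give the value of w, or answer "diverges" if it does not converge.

E'(w) = -12(w - 4)(w - 2)(w + 2), so E'(0) = -192.
Gradient descent moves in the -E' direction, i.e. w is increasing.
The nearest critical point in that direction is w = 2, where E'' = 96 > 0 (a local minimum). The iterate converges there.

2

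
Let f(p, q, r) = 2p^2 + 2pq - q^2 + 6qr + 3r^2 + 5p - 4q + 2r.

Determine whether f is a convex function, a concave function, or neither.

neither

f is quadratic, so its Hessian is the constant matrix H = [[4, 2, 0], [2, -2, 6], [0, 6, 6]].
Leading principal minors: 4, -12, -216.
Neither pattern holds ⇒ H is indefinite ⇒ neither convex nor concave.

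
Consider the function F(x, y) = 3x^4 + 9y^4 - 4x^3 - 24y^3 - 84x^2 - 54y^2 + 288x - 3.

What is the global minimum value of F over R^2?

-1880

F(x,y) separates as P(x) + Q(y) − 3, so its minimum is min P + min Q − 3.
P'(x) = 12(x - 3)(x - 2)(x + 4) vanishes at x ∈ {-4, 2, 3}; Q'(y) = 36y(y - 3)(y + 1) vanishes at y ∈ {-1, 0, 3}.
Local minima of P (where P''>0): P(-4)=-1472, P(3)=243. Local minima of Q: Q(-1)=-21, Q(3)=-405.
So the global minimum of F is P(-4) + Q(3) − 3 = -1472 − 405 − 3 = -1880, attained at (-4, 3).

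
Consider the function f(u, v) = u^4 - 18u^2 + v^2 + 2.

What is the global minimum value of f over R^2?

-79

f(u,v) separates as P(u) + Q(v) + 2, so its minimum is min P + min Q + 2.
P'(u) = 4u(u - 3)(u + 3) vanishes at u ∈ {-3, 0, 3}; Q'(v) = 2v vanishes at v ∈ {0}.
Local minima of P (where P''>0): P(-3)=-81, P(3)=-81. Local minima of Q: Q(0)=0.
So the global minimum of f is P(-3) + Q(0) + 2 = -81 + 0 + 2 = -79, attained at (-3, 0).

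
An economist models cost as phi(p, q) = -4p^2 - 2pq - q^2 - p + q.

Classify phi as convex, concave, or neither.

phi is quadratic, so its Hessian is the constant matrix H = [[-8, -2], [-2, -2]].
det(H) = 12, tr(H) = -10.
det(H) > 0 and tr(H) < 0, so H is negative definite everywhere: concave.

concave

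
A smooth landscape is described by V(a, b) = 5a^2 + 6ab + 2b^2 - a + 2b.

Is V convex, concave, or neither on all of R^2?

convex

V is quadratic, so its Hessian is the constant matrix H = [[10, 6], [6, 4]].
det(H) = 4, tr(H) = 14.
det(H) > 0 and tr(H) > 0, so H is positive definite everywhere: convex.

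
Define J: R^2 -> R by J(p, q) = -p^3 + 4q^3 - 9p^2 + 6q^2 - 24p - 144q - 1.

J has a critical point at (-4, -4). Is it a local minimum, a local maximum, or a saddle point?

saddle point

The mixed partial ∂²J/∂p∂q is 0, so the Hessian at any point is diag(J_pp, J_qq) = diag(-6(p + 3), 12(2q + 1)).
At (-4, -4): H = diag(6, -84).
The eigenvalues have opposite signs, so H is indefinite: a saddle point.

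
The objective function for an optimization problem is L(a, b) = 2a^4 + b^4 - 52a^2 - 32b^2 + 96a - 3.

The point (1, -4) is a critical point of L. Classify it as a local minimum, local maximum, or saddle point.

saddle point

The mixed partial ∂²L/∂a∂b is 0, so the Hessian at any point is diag(L_aa, L_bb) = diag(8(3a^2 - 13), 4(3b^2 - 16)).
At (1, -4): H = diag(-80, 128).
The eigenvalues have opposite signs, so H is indefinite: a saddle point.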